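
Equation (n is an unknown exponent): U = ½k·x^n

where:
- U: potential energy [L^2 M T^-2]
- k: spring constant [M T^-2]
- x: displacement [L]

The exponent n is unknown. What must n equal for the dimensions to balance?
n = 2

U has dimensions [L^2 M T^-2]; x has dimensions [L].
The rest of the RHS has dimensions [M T^-2], so x^n must supply [L^2].
With n = 2: ½k·x^2 has dimensions [L^2 M T^-2], matching the LHS ✓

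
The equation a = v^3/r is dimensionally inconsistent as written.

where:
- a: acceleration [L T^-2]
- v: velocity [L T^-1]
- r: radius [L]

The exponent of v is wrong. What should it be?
The exponent of v should be 2: a = v^2/r

The LHS a has dimensions [L T^-2]; v has dimensions [L T^-1].
As written, the RHS v^3/r (exponent 3 on v) has dimensions [L^2 T^-3], which does not match.
With exponent 2, the RHS v^2/r has dimensions [L T^-2], matching the LHS.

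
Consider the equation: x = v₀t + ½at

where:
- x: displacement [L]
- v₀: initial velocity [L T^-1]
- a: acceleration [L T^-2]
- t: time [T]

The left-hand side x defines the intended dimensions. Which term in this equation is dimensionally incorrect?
The term ½at

Checking each RHS term against the LHS:
- v₀t: [L] — matches x [L] ✓
- ½at: [L T^-1] — does NOT match x [L] ✗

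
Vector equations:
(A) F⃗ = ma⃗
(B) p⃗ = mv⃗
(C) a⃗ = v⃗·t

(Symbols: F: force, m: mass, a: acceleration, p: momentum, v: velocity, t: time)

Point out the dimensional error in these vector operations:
(C) a⃗ = v⃗·t

(A) F⃗ = ma⃗: LHS [L M T^-2], RHS [L M T^-2] ✓ — Force and acceleration are vectors, mass is a scalar
(B) p⃗ = mv⃗: LHS [L M T^-1], RHS [L M T^-1] ✓ — mass (scalar) times velocity (vector)
(C) a⃗ = v⃗·t: LHS [L T^-2], RHS [L] ✗ — acceleration is velocity per time; should be v⃗/t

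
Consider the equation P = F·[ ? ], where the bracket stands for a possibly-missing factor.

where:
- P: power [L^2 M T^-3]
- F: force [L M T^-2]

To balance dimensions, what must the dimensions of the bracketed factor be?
[L T^-1] — velocity (e.g. v)

P has dimensions [L^2 M T^-3]; F has dimensions [L M T^-2].
The bracketed factor must supply [L^2 M T^-3] / [L M T^-2] = [L T^-1].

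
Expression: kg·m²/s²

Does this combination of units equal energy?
Yes

The expression kg·m²/s² has dimensions [L^2 M T^-2], which is exactly energy [L^2 M T^-2].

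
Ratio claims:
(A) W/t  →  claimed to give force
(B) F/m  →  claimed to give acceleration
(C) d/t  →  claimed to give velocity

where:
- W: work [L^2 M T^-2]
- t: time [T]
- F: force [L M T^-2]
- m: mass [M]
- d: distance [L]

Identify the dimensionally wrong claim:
(A) W/t does not give force

(A) W/t: [L^2 M T^-3] ≠ force [L M T^-2] ✗
(B) F/m: [L T^-2] = acceleration [L T^-2] ✓
(C) d/t: [L T^-1] = velocity [L T^-1] ✓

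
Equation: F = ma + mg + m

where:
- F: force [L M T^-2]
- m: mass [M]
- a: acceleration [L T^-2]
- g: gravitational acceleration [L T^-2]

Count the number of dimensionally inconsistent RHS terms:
1

LHS F: [L M T^-2]
- ma: [L M T^-2] ✓
- mg: [L M T^-2] ✓
- m: [M] ✗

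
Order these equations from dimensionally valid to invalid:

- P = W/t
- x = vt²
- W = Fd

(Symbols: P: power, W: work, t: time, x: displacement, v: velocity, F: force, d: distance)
Dimensionally correct: P = W/t, W = Fd
Dimensionally incorrect: x = vt²
Ordered (correct first, then incorrect): P = W/t, W = Fd, x = vt²

- P = W/t: LHS [L^2 M T^-3], RHS [L^2 M T^-3] → correct ✓
- x = vt²: LHS [L], RHS [L T] → incorrect ✗
- W = Fd: LHS [L^2 M T^-2], RHS [L^2 M T^-2] → correct ✓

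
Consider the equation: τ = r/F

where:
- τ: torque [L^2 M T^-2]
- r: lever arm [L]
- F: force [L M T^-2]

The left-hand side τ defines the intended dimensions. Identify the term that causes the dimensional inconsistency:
The right-hand side term r/F

τ has dimensions [L^2 M T^-2], but r/F has dimensions [M^-1 T^2], so the term r/F is dimensionally wrong for τ.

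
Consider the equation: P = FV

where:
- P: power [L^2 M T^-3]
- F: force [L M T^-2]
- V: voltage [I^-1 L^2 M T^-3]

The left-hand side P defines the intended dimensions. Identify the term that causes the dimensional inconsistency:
The right-hand side term FV

P has dimensions [L^2 M T^-3], but FV has dimensions [I^-1 L^3 M^2 T^-5], so the term FV is dimensionally wrong for P.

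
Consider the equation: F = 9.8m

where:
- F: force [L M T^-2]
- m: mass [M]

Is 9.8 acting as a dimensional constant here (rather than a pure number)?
Yes

F has dimensions [L M T^-2], while m alone has dimensions [M]. For the equation to balance, the factor 9.8 must carry dimensions [L T^-2] — it is a dimensional constant (a numerical value of a physical quantity with its units suppressed), not a pure number.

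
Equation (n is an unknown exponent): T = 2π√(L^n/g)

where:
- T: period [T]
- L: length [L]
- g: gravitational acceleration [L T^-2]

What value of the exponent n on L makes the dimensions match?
n = 1

T has dimensions [T]; L has dimensions [L].
With n = 1: 2π√(L^1/g) has dimensions [T], matching the LHS ✓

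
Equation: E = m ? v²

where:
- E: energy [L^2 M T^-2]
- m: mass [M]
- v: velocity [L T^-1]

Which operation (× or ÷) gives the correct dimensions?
multiplication (×): E = m × v²

E [L^2 M T^-2]; m [M]; v² [L^2 T^-2].
m × v² → [L^2 M T^-2] ✓
m ÷ v² → [L^-2 M T^2] ✗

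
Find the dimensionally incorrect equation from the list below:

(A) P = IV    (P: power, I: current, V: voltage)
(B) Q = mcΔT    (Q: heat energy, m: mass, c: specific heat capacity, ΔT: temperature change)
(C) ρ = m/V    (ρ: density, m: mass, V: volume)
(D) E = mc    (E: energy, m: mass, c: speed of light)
(D) E = mc

The equation (D) E = mc is dimensionally incorrect.

LHS (E): [L^2 M T^-2]
RHS (mc): [L M T^-1] ✗

The dimensions do not match. The other three equations balance.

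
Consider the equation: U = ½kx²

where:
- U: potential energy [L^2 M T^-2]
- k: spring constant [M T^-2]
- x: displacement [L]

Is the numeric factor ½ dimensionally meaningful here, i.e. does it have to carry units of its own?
No

U has dimensions [L^2 M T^-2] and kx² already has dimensions [L^2 M T^-2], so the equation balances without ½ contributing any dimensions. ½ is a pure (dimensionless) number; changing or removing it would not affect dimensional consistency.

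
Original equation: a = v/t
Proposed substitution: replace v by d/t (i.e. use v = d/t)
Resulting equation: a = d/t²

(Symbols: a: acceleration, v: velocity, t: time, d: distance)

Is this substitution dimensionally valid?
Yes

[v] = [L T^-1] and [d/t] = [L T^-1]. These match, so the substitution replaces a quantity by one of the same dimensions and the result a = d/t² has LHS [L T^-2] vs RHS [L T^-2] — still consistent.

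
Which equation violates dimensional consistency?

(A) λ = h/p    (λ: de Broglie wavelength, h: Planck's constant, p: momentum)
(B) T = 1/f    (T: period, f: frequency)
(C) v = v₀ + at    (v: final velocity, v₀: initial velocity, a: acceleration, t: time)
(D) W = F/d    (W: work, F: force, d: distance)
(D) W = F/d

The equation (D) W = F/d is dimensionally incorrect.

LHS (W): [L^2 M T^-2]
RHS (F/d): [M T^-2] ✗

The dimensions do not match. The other three equations balance.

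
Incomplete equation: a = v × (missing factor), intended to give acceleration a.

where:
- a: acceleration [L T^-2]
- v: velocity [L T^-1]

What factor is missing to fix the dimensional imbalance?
1/t (inverse time), dimensions [T^-1]

a has dimensions [L T^-2] and v has dimensions [L T^-1].
The missing factor must have dimensions [L T^-2] / [L T^-1] = [T^-1], i.e. inverse time (1/t).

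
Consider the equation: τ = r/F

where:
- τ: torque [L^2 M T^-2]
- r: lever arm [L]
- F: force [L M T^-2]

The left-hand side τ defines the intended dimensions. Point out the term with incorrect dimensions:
The right-hand side term r/F

τ has dimensions [L^2 M T^-2], but r/F has dimensions [M^-1 T^2], so the term r/F is dimensionally wrong for τ.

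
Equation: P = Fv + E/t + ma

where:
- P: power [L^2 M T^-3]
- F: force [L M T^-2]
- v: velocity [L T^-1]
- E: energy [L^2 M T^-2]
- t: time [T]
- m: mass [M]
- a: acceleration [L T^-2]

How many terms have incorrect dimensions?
1

LHS P: [L^2 M T^-3]
- Fv: [L^2 M T^-3] ✓
- E/t: [L^2 M T^-3] ✓
- ma: [L M T^-2] ✗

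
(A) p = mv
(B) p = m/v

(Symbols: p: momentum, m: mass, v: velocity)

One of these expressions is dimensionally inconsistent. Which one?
(B)

(A) p = mv: LHS [L M T^-1], RHS [L M T^-1] ✓
(B) p = m/v: LHS [L M T^-1], RHS [L^-1 M T] ✗

Expression (B) p = m/v is dimensionally incorrect.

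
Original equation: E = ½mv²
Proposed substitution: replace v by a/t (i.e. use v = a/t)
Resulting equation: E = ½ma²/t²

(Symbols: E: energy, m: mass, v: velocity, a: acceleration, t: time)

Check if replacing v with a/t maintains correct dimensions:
No

[v] = [L T^-1] and [a/t] = [L T^-3]. These differ, so the substitution replaces a quantity by one of different dimensions and the result E = ½ma²/t² has LHS [L^2 M T^-2] vs RHS [L^2 M T^-6] — inconsistent.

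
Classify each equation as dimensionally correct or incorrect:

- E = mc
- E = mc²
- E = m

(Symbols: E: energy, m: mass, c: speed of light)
Dimensionally correct: E = mc²
Dimensionally incorrect: E = mc, E = m
Ordered (correct first, then incorrect): E = mc², E = mc, E = m

- E = mc: LHS [L^2 M T^-2], RHS [L M T^-1] → incorrect ✗
- E = mc²: LHS [L^2 M T^-2], RHS [L^2 M T^-2] → correct ✓
- E = m: LHS [L^2 M T^-2], RHS [M] → incorrect ✗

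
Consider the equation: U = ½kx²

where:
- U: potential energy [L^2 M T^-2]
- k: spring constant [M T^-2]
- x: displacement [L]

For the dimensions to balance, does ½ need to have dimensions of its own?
No

U has dimensions [L^2 M T^-2] and kx² already has dimensions [L^2 M T^-2], so the equation balances without ½ contributing any dimensions. ½ is a pure (dimensionless) number; changing or removing it would not affect dimensional consistency.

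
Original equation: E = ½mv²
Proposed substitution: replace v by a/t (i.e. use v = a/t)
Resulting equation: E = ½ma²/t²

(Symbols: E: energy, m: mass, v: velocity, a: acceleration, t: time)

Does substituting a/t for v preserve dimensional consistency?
No

[v] = [L T^-1] and [a/t] = [L T^-3]. These differ, so the substitution replaces a quantity by one of different dimensions and the result E = ½ma²/t² has LHS [L^2 M T^-2] vs RHS [L^2 M T^-6] — inconsistent.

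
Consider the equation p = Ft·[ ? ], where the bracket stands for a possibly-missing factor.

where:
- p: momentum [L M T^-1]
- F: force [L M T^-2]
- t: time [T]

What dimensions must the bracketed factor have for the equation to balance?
Nothing is missing — the bracketed factor must be dimensionless.

p has dimensions [L M T^-1] and Ft already has dimensions [L M T^-1], so p = Ft is dimensionally complete.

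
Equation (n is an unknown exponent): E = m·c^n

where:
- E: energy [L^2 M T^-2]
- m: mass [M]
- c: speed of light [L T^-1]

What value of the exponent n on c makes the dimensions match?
n = 2

E has dimensions [L^2 M T^-2]; c has dimensions [L T^-1].
The rest of the RHS has dimensions [M], so c^n must supply [L^2 T^-2].
With n = 2: m·c^2 has dimensions [L^2 M T^-2], matching the LHS ✓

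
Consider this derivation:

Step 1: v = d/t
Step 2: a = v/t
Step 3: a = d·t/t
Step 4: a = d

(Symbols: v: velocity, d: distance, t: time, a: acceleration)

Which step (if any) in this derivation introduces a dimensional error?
Step 3

Step 1: v = d/t → LHS [L T^-1], RHS [L T^-1] ✓
Step 2: a = v/t → LHS [L T^-2], RHS [L T^-2] ✓
Step 3: a = d·t/t → LHS [L T^-2], RHS [L] ✗

The first dimensional inconsistency appears in step 3: a = d·t/t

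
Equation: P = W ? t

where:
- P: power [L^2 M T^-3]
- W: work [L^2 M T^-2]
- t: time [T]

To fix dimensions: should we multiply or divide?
division (÷): P = W ÷ t

P [L^2 M T^-3]; W [L^2 M T^-2]; t [T].
W × t → [L^2 M T^-1] ✗
W ÷ t → [L^2 M T^-3] ✓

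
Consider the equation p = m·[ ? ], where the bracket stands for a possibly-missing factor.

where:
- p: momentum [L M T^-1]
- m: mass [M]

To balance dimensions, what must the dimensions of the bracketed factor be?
[L T^-1] — velocity (e.g. v)

p has dimensions [L M T^-1]; m has dimensions [M].
The bracketed factor must supply [L M T^-1] / [M] = [L T^-1].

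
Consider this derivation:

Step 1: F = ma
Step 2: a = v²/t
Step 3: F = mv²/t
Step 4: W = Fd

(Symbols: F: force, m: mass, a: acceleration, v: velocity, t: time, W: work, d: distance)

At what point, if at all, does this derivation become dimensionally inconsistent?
Step 2

Step 1: F = ma → LHS [L M T^-2], RHS [L M T^-2] ✓
Step 2: a = v²/t → LHS [L T^-2], RHS [L^2 T^-3] ✗

The first dimensional inconsistency appears in step 2: a = v²/t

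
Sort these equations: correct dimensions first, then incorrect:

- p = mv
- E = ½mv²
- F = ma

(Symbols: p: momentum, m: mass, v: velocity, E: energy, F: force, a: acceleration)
Dimensionally correct: p = mv, E = ½mv², F = ma
Dimensionally incorrect: none
Ordered (correct first, then incorrect): p = mv, E = ½mv², F = ma

- p = mv: LHS [L M T^-1], RHS [L M T^-1] → correct ✓
- E = ½mv²: LHS [L^2 M T^-2], RHS [L^2 M T^-2] → correct ✓
- F = ma: LHS [L M T^-2], RHS [L M T^-2] → correct ✓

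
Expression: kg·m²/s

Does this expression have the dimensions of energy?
No

The expression kg·m²/s has dimensions [L^2 M T^-1], but energy has dimensions [L^2 M T^-2].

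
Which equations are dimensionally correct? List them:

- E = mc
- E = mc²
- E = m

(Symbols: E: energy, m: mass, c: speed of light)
Dimensionally correct: E = mc²
Dimensionally incorrect: E = mc, E = m
Ordered (correct first, then incorrect): E = mc², E = mc, E = m

- E = mc: LHS [L^2 M T^-2], RHS [L M T^-1] → incorrect ✗
- E = mc²: LHS [L^2 M T^-2], RHS [L^2 M T^-2] → correct ✓
- E = m: LHS [L^2 M T^-2], RHS [M] → incorrect ✗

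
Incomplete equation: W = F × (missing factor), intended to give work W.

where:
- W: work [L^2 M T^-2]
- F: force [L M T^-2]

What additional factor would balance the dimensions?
d (distance), dimensions [L]

W has dimensions [L^2 M T^-2] and F has dimensions [L M T^-2].
The missing factor must have dimensions [L^2 M T^-2] / [L M T^-2] = [L], i.e. distance (d).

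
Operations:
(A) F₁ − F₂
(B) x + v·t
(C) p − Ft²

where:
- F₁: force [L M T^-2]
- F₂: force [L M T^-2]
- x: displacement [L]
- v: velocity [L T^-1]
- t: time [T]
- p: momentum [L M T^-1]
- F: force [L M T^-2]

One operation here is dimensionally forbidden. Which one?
(C) p − Ft²

(A) F₁ − F₂: F₁ [L M T^-2] and F₂ [L M T^-2] — same dimensions ✓
(B) x + v·t: x [L] and v·t [L] — same dimensions ✓
(C) p − Ft²: p [L M T^-1] and Ft² [L M] — different dimensions cannot be added/subtracted ✗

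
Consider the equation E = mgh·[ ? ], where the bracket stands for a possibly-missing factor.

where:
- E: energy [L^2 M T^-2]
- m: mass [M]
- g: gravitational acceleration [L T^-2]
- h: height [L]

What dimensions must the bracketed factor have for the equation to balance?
Nothing is missing — the bracketed factor must be dimensionless.

E has dimensions [L^2 M T^-2] and mgh already has dimensions [L^2 M T^-2], so E = mgh is dimensionally complete.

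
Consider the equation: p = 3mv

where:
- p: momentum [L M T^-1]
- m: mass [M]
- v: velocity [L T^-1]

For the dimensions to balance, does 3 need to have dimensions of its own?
No

p has dimensions [L M T^-1] and mv already has dimensions [L M T^-1], so the equation balances without 3 contributing any dimensions. 3 is a pure (dimensionless) number; changing or removing it would not affect dimensional consistency.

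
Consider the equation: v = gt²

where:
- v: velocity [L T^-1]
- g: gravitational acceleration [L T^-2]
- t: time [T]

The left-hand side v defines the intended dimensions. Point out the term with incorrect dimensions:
The right-hand side term gt²

v has dimensions [L T^-1], but gt² has dimensions [L], so the term gt² is dimensionally wrong for v.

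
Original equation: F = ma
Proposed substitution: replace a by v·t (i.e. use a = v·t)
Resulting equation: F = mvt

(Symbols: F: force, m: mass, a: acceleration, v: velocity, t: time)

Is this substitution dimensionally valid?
No

[a] = [L T^-2] and [v·t] = [L]. These differ, so the substitution replaces a quantity by one of different dimensions and the result F = mvt has LHS [L M T^-2] vs RHS [L M] — inconsistent.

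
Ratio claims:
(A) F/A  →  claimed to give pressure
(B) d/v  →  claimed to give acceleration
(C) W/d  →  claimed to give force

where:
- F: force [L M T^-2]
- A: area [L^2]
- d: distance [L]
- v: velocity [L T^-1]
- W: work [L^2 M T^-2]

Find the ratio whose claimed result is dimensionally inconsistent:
(B) d/v does not give acceleration

(A) F/A: [L^-1 M T^-2] = pressure [L^-1 M T^-2] ✓
(B) d/v: [T] ≠ acceleration [L T^-2] ✗
(C) W/d: [L M T^-2] = force [L M T^-2] ✓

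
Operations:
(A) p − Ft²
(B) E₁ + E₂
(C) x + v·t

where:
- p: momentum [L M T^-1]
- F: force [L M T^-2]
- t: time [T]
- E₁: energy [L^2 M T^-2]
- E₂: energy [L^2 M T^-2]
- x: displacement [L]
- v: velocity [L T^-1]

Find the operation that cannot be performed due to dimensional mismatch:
(A) p − Ft²

(A) p − Ft²: p [L M T^-1] and Ft² [L M] — different dimensions cannot be added/subtracted ✗
(B) E₁ + E₂: E₁ [L^2 M T^-2] and E₂ [L^2 M T^-2] — same dimensions ✓
(C) x + v·t: x [L] and v·t [L] — same dimensions ✓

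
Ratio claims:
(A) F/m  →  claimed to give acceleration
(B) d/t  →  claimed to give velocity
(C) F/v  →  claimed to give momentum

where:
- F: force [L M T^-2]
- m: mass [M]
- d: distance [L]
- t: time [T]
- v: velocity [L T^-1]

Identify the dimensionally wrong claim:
(C) F/v does not give momentum

(A) F/m: [L T^-2] = acceleration [L T^-2] ✓
(B) d/t: [L T^-1] = velocity [L T^-1] ✓
(C) F/v: [M T^-1] ≠ momentum [L M T^-1] ✗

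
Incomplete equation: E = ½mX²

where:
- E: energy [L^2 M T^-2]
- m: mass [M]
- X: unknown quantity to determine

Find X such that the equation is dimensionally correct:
X = v (velocity), dimensions [L T^-1]

E has dimensions [L^2 M T^-2]; the rest of the RHS (½m) has dimensions [M].
So X² must have dimensions [L^2 T^-2], i.e. X has dimensions [L T^-1] — X = v (velocity).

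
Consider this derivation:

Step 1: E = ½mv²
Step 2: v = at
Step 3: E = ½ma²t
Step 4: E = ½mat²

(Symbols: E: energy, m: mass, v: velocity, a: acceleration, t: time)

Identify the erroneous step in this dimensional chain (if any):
Step 3

Step 1: E = ½mv² → LHS [L^2 M T^-2], RHS [L^2 M T^-2] ✓
Step 2: v = at → LHS [L T^-1], RHS [L T^-1] ✓
Step 3: E = ½ma²t → LHS [L^2 M T^-2], RHS [L^2 M T^-3] ✗

The first dimensional inconsistency appears in step 3: E = ½ma²t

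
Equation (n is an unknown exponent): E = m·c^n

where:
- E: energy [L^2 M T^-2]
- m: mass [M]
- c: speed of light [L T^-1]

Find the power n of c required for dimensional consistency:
n = 2

E has dimensions [L^2 M T^-2]; c has dimensions [L T^-1].
The rest of the RHS has dimensions [M], so c^n must supply [L^2 T^-2].
With n = 2: m·c^2 has dimensions [L^2 M T^-2], matching the LHS ✓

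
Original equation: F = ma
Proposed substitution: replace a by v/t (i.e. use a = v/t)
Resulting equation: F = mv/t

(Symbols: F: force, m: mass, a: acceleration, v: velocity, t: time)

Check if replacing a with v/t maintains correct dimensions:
Yes

[a] = [L T^-2] and [v/t] = [L T^-2]. These match, so the substitution replaces a quantity by one of the same dimensions and the result F = mv/t has LHS [L M T^-2] vs RHS [L M T^-2] — still consistent.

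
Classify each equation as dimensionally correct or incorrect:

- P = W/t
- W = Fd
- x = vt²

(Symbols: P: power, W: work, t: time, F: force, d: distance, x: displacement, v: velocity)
Dimensionally correct: P = W/t, W = Fd
Dimensionally incorrect: x = vt²
Ordered (correct first, then incorrect): P = W/t, W = Fd, x = vt²

- P = W/t: LHS [L^2 M T^-3], RHS [L^2 M T^-3] → correct ✓
- W = Fd: LHS [L^2 M T^-2], RHS [L^2 M T^-2] → correct ✓
- x = vt²: LHS [L], RHS [L T] → incorrect ✗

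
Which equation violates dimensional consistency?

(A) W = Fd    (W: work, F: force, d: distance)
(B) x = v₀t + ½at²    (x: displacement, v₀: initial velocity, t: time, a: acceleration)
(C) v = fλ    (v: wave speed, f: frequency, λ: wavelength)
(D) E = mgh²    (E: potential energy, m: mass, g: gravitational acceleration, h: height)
(D) E = mgh²

The equation (D) E = mgh² is dimensionally incorrect.

LHS (E): [L^2 M T^-2]
RHS (mgh²): [L^3 M T^-2] ✗

The dimensions do not match. The other three equations balance.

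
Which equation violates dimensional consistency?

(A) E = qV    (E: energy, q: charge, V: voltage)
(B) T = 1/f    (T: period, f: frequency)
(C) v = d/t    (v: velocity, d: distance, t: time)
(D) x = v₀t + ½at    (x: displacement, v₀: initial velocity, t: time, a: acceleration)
(D) x = v₀t + ½at

The equation (D) x = v₀t + ½at is dimensionally incorrect.

LHS (x): [L]
RHS terms:
  - v₀t: [L] ✓
  - ½at: [L T^-1] ✗ (does not match LHS)

The dimensions do not match. The other three equations balance.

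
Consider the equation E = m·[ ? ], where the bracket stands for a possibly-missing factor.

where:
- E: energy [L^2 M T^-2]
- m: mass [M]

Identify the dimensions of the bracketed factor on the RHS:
[L^2 T^-2] — velocity squared (e.g. v²)

E has dimensions [L^2 M T^-2]; m has dimensions [M].
The bracketed factor must supply [L^2 M T^-2] / [M] = [L^2 T^-2].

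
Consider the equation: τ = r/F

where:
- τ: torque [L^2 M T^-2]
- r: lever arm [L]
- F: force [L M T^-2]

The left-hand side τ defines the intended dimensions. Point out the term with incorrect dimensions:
The right-hand side term r/F

τ has dimensions [L^2 M T^-2], but r/F has dimensions [M^-1 T^2], so the term r/F is dimensionally wrong for τ.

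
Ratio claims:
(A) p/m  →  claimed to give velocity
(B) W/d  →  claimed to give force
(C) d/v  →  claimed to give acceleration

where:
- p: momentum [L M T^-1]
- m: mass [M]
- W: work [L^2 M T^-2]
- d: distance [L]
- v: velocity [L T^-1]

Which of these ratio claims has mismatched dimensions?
(C) d/v does not give acceleration

(A) p/m: [L T^-1] = velocity [L T^-1] ✓
(B) W/d: [L M T^-2] = force [L M T^-2] ✓
(C) d/v: [T] ≠ acceleration [L T^-2] ✗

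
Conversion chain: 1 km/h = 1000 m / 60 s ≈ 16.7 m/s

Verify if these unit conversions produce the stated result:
The chain is incorrect (it contains an error).

Incorrect: 1 h = 3600 s, not 60 s (1 km/h ≈ 0.278 m/s)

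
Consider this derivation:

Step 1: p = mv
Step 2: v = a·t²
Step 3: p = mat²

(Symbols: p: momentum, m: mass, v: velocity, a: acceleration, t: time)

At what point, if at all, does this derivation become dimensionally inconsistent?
Step 2

Step 1: p = mv → LHS [L M T^-1], RHS [L M T^-1] ✓
Step 2: v = a·t² → LHS [L T^-1], RHS [L] ✗

The first dimensional inconsistency appears in step 2: v = a·t²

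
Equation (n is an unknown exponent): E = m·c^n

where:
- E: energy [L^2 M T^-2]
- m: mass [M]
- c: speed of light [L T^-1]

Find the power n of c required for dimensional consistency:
n = 2

E has dimensions [L^2 M T^-2]; c has dimensions [L T^-1].
The rest of the RHS has dimensions [M], so c^n must supply [L^2 T^-2].
With n = 2: m·c^2 has dimensions [L^2 M T^-2], matching the LHS ✓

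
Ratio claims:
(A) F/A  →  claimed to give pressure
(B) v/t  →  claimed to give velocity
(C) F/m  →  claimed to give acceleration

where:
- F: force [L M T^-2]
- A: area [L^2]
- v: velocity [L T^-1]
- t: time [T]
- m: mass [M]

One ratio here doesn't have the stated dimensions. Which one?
(B) v/t does not give velocity

(A) F/A: [L^-1 M T^-2] = pressure [L^-1 M T^-2] ✓
(B) v/t: [L T^-2] ≠ velocity [L T^-1] ✗
(C) F/m: [L T^-2] = acceleration [L T^-2] ✓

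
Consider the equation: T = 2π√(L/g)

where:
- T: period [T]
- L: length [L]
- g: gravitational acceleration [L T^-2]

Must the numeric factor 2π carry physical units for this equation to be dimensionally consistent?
No

T has dimensions [T] and √(L/g) already has dimensions [T], so the equation balances without 2π contributing any dimensions. 2π is a pure (dimensionless) number; changing or removing it would not affect dimensional consistency.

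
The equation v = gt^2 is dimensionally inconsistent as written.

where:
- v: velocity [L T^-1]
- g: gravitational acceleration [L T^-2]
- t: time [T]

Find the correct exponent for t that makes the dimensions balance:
The exponent of t should be 1: v = gt

The LHS v has dimensions [L T^-1]; t has dimensions [T].
As written, the RHS gt^2 (exponent 2 on t) has dimensions [L], which does not match.
With exponent 1, the RHS gt has dimensions [L T^-1], matching the LHS.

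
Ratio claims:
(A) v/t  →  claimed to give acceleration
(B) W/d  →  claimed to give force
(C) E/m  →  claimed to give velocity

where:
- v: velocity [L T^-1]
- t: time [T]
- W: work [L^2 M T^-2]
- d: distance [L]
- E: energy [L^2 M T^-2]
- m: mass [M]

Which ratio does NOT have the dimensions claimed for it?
(C) E/m does not give velocity

(A) v/t: [L T^-2] = acceleration [L T^-2] ✓
(B) W/d: [L M T^-2] = force [L M T^-2] ✓
(C) E/m: [L^2 T^-2] ≠ velocity [L T^-1] ✗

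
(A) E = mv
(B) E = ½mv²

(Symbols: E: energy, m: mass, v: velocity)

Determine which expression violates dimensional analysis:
(A)

(A) E = mv: LHS [L^2 M T^-2], RHS [L M T^-1] ✗
(B) E = ½mv²: LHS [L^2 M T^-2], RHS [L^2 M T^-2] ✓

Expression (A) E = mv is dimensionally incorrect.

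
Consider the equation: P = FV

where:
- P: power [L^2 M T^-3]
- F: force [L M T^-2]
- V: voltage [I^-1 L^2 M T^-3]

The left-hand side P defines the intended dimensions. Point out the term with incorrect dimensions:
The right-hand side term FV

P has dimensions [L^2 M T^-3], but FV has dimensions [I^-1 L^3 M^2 T^-5], so the term FV is dimensionally wrong for P.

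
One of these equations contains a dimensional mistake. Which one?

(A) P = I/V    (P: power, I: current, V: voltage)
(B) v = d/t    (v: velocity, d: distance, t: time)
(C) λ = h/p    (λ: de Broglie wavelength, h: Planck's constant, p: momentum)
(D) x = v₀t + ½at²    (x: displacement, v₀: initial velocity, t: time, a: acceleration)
(A) P = I/V

The equation (A) P = I/V is dimensionally incorrect.

LHS (P): [L^2 M T^-3]
RHS (I/V): [I^2 L^-2 M^-1 T^3] ✗

The dimensions do not match. The other three equations balance.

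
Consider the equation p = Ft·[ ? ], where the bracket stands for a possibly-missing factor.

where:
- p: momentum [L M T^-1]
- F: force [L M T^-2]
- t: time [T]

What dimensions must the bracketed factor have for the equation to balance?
Nothing is missing — the bracketed factor must be dimensionless.

p has dimensions [L M T^-1] and Ft already has dimensions [L M T^-1], so p = Ft is dimensionally complete.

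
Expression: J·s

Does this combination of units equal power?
No

The expression J·s has dimensions [L^2 M T^-1], but power has dimensions [L^2 M T^-3].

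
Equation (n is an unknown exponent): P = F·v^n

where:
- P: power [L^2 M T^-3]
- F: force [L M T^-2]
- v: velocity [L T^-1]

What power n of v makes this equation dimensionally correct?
n = 1

P has dimensions [L^2 M T^-3]; v has dimensions [L T^-1].
The rest of the RHS has dimensions [L M T^-2], so v^n must supply [L T^-1].
With n = 1: F·v^1 has dimensions [L^2 M T^-3], matching the LHS ✓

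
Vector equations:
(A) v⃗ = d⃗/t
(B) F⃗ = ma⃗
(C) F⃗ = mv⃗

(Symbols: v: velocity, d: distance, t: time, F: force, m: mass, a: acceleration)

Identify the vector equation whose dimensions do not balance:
(C) F⃗ = mv⃗

(A) v⃗ = d⃗/t: LHS [L T^-1], RHS [L T^-1] ✓ — displacement (vector) divided by time (scalar)
(B) F⃗ = ma⃗: LHS [L M T^-2], RHS [L M T^-2] ✓ — Force and acceleration are vectors, mass is a scalar
(C) F⃗ = mv⃗: LHS [L M T^-2], RHS [L M T^-1] ✗ — mass times velocity is momentum, not force; should be ma⃗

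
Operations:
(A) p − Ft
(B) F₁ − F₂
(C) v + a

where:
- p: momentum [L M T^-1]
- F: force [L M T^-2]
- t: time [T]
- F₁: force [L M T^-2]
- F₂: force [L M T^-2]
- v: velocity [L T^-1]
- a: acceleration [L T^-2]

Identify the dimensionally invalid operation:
(C) v + a

(A) p − Ft: p [L M T^-1] and Ft [L M T^-1] — same dimensions ✓
(B) F₁ − F₂: F₁ [L M T^-2] and F₂ [L M T^-2] — same dimensions ✓
(C) v + a: v [L T^-1] and a [L T^-2] — different dimensions cannot be added/subtracted ✗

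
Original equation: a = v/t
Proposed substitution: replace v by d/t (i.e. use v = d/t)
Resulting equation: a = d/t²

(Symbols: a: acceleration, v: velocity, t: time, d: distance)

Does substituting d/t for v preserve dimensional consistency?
Yes

[v] = [L T^-1] and [d/t] = [L T^-1]. These match, so the substitution replaces a quantity by one of the same dimensions and the result a = d/t² has LHS [L T^-2] vs RHS [L T^-2] — still consistent.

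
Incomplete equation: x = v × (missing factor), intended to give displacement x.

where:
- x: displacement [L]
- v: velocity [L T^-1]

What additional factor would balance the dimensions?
t (time), dimensions [T]

x has dimensions [L] and v has dimensions [L T^-1].
The missing factor must have dimensions [L] / [L T^-1] = [T], i.e. time (t).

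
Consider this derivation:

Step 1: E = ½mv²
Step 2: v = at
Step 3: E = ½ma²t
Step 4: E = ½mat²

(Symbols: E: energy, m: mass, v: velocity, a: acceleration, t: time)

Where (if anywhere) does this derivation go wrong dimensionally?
Step 3

Step 1: E = ½mv² → LHS [L^2 M T^-2], RHS [L^2 M T^-2] ✓
Step 2: v = at → LHS [L T^-1], RHS [L T^-1] ✓
Step 3: E = ½ma²t → LHS [L^2 M T^-2], RHS [L^2 M T^-3] ✗

The first dimensional inconsistency appears in step 3: E = ½ma²t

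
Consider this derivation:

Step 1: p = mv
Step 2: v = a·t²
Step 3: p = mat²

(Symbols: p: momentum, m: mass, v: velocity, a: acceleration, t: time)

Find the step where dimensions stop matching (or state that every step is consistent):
Step 2

Step 1: p = mv → LHS [L M T^-1], RHS [L M T^-1] ✓
Step 2: v = a·t² → LHS [L T^-1], RHS [L] ✗

The first dimensional inconsistency appears in step 2: v = a·t²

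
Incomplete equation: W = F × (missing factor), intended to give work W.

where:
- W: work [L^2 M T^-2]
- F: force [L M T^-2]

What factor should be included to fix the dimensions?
d (distance), dimensions [L]

W has dimensions [L^2 M T^-2] and F has dimensions [L M T^-2].
The missing factor must have dimensions [L^2 M T^-2] / [L M T^-2] = [L], i.e. distance (d).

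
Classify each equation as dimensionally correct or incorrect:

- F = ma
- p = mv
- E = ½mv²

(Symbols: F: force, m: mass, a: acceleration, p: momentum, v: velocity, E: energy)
Dimensionally correct: F = ma, p = mv, E = ½mv²
Dimensionally incorrect: none
Ordered (correct first, then incorrect): F = ma, p = mv, E = ½mv²

- F = ma: LHS [L M T^-2], RHS [L M T^-2] → correct ✓
- p = mv: LHS [L M T^-1], RHS [L M T^-1] → correct ✓
- E = ½mv²: LHS [L^2 M T^-2], RHS [L^2 M T^-2] → correct ✓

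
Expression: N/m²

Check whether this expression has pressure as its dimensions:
Yes

The expression N/m² has dimensions [L^-1 M T^-2], which is exactly pressure [L^-1 M T^-2].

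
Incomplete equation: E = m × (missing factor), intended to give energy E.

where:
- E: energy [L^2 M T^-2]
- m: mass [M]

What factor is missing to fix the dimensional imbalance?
v² (velocity squared), dimensions [L^2 T^-2]

E has dimensions [L^2 M T^-2] and m has dimensions [M].
The missing factor must have dimensions [L^2 M T^-2] / [M] = [L^2 T^-2], i.e. velocity squared (v²).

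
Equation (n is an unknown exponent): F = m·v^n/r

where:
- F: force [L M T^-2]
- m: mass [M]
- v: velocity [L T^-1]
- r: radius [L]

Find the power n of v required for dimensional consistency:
n = 2

F has dimensions [L M T^-2]; v has dimensions [L T^-1].
The rest of the RHS has dimensions [L^-1 M], so v^n must supply [L^2 T^-2].
With n = 2: m·v^2/r has dimensions [L M T^-2], matching the LHS ✓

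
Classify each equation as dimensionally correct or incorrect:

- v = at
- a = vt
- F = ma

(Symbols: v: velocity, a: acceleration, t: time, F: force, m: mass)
Dimensionally correct: v = at, F = ma
Dimensionally incorrect: a = vt
Ordered (correct first, then incorrect): v = at, F = ma, a = vt

- v = at: LHS [L T^-1], RHS [L T^-1] → correct ✓
- a = vt: LHS [L T^-2], RHS [L] → incorrect ✗
- F = ma: LHS [L M T^-2], RHS [L M T^-2] → correct ✓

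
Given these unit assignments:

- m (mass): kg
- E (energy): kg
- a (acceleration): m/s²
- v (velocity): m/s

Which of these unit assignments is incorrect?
E

The variable E (energy) should have units J, not kg.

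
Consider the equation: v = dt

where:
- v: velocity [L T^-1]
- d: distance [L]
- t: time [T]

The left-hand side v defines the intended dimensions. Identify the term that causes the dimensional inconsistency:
The right-hand side term dt

v has dimensions [L T^-1], but dt has dimensions [L T], so the term dt is dimensionally wrong for v.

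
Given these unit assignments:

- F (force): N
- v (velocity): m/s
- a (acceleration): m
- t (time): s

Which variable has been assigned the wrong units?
a

The variable a (acceleration) should have units m/s², not m.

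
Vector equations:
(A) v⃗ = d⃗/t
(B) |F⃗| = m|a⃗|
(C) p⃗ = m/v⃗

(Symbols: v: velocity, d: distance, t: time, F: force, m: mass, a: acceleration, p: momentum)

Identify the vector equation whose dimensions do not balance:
(C) p⃗ = m/v⃗

(A) v⃗ = d⃗/t: LHS [L T^-1], RHS [L T^-1] ✓ — displacement (vector) divided by time (scalar)
(B) |F⃗| = m|a⃗|: LHS [L M T^-2], RHS [L M T^-2] ✓ — magnitudes of vectors are scalars
(C) p⃗ = m/v⃗: LHS [L M T^-1], RHS [L^-1 M T] ✗ — momentum is mass times velocity; should be mv⃗ (and division by a vector is undefined)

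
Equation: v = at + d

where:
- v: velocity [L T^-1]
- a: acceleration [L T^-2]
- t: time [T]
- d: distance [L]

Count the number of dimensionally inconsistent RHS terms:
1

LHS v: [L T^-1]
- at: [L T^-1] ✓
- d: [L] ✗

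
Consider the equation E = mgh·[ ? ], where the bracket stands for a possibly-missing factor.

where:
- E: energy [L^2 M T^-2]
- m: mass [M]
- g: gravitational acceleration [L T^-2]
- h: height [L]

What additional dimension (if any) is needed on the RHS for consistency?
Nothing is missing — the bracketed factor must be dimensionless.

E has dimensions [L^2 M T^-2] and mgh already has dimensions [L^2 M T^-2], so E = mgh is dimensionally complete.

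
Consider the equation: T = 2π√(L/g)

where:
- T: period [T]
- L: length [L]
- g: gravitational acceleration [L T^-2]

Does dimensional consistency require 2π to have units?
No

T has dimensions [T] and √(L/g) already has dimensions [T], so the equation balances without 2π contributing any dimensions. 2π is a pure (dimensionless) number; changing or removing it would not affect dimensional consistency.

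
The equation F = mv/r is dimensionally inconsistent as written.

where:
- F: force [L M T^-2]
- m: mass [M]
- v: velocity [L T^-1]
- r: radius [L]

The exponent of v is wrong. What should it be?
The exponent of v should be 2: F = mv^2/r

The LHS F has dimensions [L M T^-2]; v has dimensions [L T^-1].
As written, the RHS mv/r (exponent 1 on v) has dimensions [M T^-1], which does not match.
With exponent 2, the RHS mv^2/r has dimensions [L M T^-2], matching the LHS.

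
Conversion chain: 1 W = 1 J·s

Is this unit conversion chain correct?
The chain is incorrect (it contains an error).

Incorrect: Watt is J/s, not J·s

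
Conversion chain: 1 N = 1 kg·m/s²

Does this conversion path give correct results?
The chain is correct (no errors).

Correct: Newton is defined as kg·m/s²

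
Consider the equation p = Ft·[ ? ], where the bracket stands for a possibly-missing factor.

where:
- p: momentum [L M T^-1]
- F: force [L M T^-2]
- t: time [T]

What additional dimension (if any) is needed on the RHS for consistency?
Nothing is missing — the bracketed factor must be dimensionless.

p has dimensions [L M T^-1] and Ft already has dimensions [L M T^-1], so p = Ft is dimensionally complete.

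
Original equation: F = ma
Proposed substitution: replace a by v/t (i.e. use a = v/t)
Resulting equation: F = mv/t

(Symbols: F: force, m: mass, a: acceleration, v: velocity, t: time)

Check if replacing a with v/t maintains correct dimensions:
Yes

[a] = [L T^-2] and [v/t] = [L T^-2]. These match, so the substitution replaces a quantity by one of the same dimensions and the result F = mv/t has LHS [L M T^-2] vs RHS [L M T^-2] — still consistent.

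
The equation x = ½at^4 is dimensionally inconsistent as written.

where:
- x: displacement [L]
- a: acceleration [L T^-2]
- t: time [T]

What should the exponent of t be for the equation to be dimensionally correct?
The exponent of t should be 2: x = ½at^2

The LHS x has dimensions [L]; t has dimensions [T].
As written, the RHS ½at^4 (exponent 4 on t) has dimensions [L T^2], which does not match.
With exponent 2, the RHS ½at^2 has dimensions [L], matching the LHS.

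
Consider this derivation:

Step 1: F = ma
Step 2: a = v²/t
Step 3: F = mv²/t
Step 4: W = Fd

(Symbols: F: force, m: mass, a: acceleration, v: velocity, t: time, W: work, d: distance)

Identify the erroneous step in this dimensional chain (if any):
Step 2

Step 1: F = ma → LHS [L M T^-2], RHS [L M T^-2] ✓
Step 2: a = v²/t → LHS [L T^-2], RHS [L^2 T^-3] ✗

The first dimensional inconsistency appears in step 2: a = v²/t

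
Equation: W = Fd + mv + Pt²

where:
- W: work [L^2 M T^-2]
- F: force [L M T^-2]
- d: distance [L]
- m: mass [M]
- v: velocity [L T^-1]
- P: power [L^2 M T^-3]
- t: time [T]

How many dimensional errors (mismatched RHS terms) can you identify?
2

LHS W: [L^2 M T^-2]
- Fd: [L^2 M T^-2] ✓
- mv: [L M T^-1] ✗
- Pt²: [L^2 M T^-1] ✗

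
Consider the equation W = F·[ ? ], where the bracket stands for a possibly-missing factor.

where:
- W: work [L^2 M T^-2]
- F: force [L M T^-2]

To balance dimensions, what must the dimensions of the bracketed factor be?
[L] — length (e.g. a distance d)

W has dimensions [L^2 M T^-2]; F has dimensions [L M T^-2].
The bracketed factor must supply [L^2 M T^-2] / [L M T^-2] = [L].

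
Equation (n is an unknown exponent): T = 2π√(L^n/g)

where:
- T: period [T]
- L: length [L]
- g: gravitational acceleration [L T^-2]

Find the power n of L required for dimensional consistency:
n = 1

T has dimensions [T]; L has dimensions [L].
With n = 1: 2π√(L^1/g) has dimensions [T], matching the LHS ✓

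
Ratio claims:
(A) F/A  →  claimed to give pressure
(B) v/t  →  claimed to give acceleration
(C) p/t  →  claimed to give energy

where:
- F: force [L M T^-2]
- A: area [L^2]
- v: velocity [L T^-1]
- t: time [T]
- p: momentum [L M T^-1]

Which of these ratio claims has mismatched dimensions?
(C) p/t does not give energy

(A) F/A: [L^-1 M T^-2] = pressure [L^-1 M T^-2] ✓
(B) v/t: [L T^-2] = acceleration [L T^-2] ✓
(C) p/t: [L M T^-2] ≠ energy [L^2 M T^-2] ✗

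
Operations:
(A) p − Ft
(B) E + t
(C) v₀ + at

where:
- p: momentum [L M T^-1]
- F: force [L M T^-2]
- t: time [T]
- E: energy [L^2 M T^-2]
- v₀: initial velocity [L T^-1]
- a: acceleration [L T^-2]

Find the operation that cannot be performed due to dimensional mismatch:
(B) E + t

(A) p − Ft: p [L M T^-1] and Ft [L M T^-1] — same dimensions ✓
(B) E + t: E [L^2 M T^-2] and t [T] — different dimensions cannot be added/subtracted ✗
(C) v₀ + at: v₀ [L T^-1] and at [L T^-1] — same dimensions ✓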